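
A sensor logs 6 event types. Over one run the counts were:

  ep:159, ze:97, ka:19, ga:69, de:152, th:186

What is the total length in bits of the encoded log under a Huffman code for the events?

Build the Huffman tree bottom-up:
ka(19) + ga(69) → 88
88 + ze(97) → 185
de(152) + ep(159) → 311
185 + th(186) → 371
311 + 371 → 682
Total encoded bits = sum of merged weights = 88 + 185 + 311 + 371 + 682 = 1637.

1637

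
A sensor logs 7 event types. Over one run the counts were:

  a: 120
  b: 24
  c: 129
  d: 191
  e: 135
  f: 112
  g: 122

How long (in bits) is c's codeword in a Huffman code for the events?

Huffman merges, smallest pair first:
combine b(24), f(112) → 136
combine a(120), g(122) → 242
combine c(129), e(135) → 264
combine 136, d(191) → 327
combine 242, 264 → 506
combine 327, 506 → 833
c sits 3 levels below the root, so its codeword is 3 bits.

3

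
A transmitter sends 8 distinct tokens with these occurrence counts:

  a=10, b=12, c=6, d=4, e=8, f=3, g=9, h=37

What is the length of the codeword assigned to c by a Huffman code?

Build the tree from the bottom:
f(3) + d(4) → 7
c(6) + 7 → 13
e(8) + g(9) → 17
a(10) + b(12) → 22
13 + 17 → 30
22 + 30 → 52
h(37) + 52 → 89
c's leaf is at depth 4, giving a 4-bit codeword.

4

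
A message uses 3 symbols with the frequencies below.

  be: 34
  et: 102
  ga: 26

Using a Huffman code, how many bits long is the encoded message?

222

Build the Huffman tree bottom-up:
ga(26) + be(34) → 60
60 + et(102) → 162
Total encoded bits = sum of merged weights = 60 + 162 = 222.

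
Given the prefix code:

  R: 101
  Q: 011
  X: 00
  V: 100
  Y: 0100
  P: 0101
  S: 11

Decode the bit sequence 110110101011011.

SQPQQ

Read left to right; each codeword is recognised as soon as it completes (prefix code):
  11→S | 011→Q | 0101→P | 011→Q | 011→Q
Decoded message: SQPQQ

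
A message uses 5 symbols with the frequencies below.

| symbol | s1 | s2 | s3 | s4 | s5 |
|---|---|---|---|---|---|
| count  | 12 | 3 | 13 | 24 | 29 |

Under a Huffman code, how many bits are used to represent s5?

1

Huffman merges, smallest pair first:
combine s2(3), s1(12) → 15
combine s3(13), 15 → 28
combine s4(24), 28 → 52
combine s5(29), 52 → 81
s5 is a child of the root — depth 1, so its codeword is a single bit.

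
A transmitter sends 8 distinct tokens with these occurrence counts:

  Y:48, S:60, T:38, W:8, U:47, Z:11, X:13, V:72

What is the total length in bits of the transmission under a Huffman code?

810

Build the Huffman tree bottom-up:
merge W(8) and Z(11): 19
merge X(13) and 19: 32
merge 32 and T(38): 70
merge U(47) and Y(48): 95
merge S(60) and 70: 130
merge V(72) and 95: 167
merge 130 and 167: 297
Total encoded bits = sum of merged weights = 19 + 32 + 70 + 95 + 130 + 167 + 297 = 810.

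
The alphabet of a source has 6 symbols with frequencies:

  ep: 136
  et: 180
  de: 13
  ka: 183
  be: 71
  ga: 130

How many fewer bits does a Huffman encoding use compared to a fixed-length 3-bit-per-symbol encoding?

415

Fixed-length: 3 bits × 713 symbols = 2139 bits.
Huffman merges:
combine de(13), be(71) → 84
combine 84, ga(130) → 214
combine ep(136), et(180) → 316
combine ka(183), 214 → 397
combine 316, 397 → 713
Huffman total = 84 + 214 + 316 + 397 + 713 = 1724 bits.
Saving = 2139 − 1724 = 415 bits.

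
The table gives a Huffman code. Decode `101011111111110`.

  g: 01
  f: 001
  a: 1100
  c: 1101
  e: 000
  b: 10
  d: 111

bbdddb

Read left to right; each codeword is recognised as soon as it completes (prefix code):
  10→b | 10→b | 111→d | 111→d | 111→d | 10→b
Decoded message: bbdddb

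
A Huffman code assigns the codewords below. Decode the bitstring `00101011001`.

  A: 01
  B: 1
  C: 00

Read left to right; each codeword is recognised as soon as it completes (prefix code):
  00→C | 1→B | 01→A | 01→A | 1→B | 00→C | 1→B
Decoded message: CBAABCB

CBAABCB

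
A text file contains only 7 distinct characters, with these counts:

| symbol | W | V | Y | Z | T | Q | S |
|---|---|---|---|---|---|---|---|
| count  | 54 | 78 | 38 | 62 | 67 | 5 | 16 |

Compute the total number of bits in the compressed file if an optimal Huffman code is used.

Merge the two smallest weights repeatedly:
combine Q(5), S(16) → 21
combine 21, Y(38) → 59
combine W(54), 59 → 113
combine Z(62), T(67) → 129
combine V(78), 113 → 191
combine 129, 191 → 320
Total encoded bits = sum of merged weights = 21 + 59 + 113 + 129 + 191 + 320 = 833.

833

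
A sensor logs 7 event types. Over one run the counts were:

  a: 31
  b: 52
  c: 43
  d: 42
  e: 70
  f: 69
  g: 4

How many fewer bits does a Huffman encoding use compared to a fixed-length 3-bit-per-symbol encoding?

104

Fixed-length: 3 bits × 311 symbols = 933 bits.
Huffman merges:
g(4) + a(31) → 35
35 + d(42) → 77
c(43) + b(52) → 95
f(69) + e(70) → 139
77 + 95 → 172
139 + 172 → 311
Huffman total = 35 + 77 + 95 + 139 + 172 + 311 = 829 bits.
Saving = 933 − 829 = 104 bits.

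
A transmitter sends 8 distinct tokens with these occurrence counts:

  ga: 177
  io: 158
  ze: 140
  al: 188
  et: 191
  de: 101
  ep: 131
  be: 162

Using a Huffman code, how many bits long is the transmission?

Greedily combine the two least-frequent nodes:
de(101) + ep(131) → 232
ze(140) + io(158) → 298
be(162) + ga(177) → 339
al(188) + et(191) → 379
232 + 298 → 530
339 + 379 → 718
530 + 718 → 1248
Each symbol's bit-cost is frequency × depth; summing gives 3744 bits (equivalently 232 + 298 + 339 + 379 + 530 + 718 + 1248).

3744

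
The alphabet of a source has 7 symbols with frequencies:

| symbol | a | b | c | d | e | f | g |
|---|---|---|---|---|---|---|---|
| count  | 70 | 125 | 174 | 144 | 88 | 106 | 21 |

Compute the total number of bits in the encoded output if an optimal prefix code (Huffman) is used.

Build the Huffman tree bottom-up:
combine g(21), a(70) → 91
combine e(88), 91 → 179
combine f(106), b(125) → 231
combine d(144), c(174) → 318
combine 179, 231 → 410
combine 318, 410 → 728
Each symbol's bit-cost is frequency × depth; summing gives 1957 bits (equivalently 91 + 179 + 231 + 318 + 410 + 728).

1957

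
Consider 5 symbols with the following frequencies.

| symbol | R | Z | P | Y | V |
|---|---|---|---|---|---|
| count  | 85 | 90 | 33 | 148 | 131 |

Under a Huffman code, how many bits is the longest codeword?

Merge the two lowest-weight nodes at each step:
merge P(33) and R(85): 118
merge Z(90) and 118: 208
merge V(131) and Y(148): 279
merge 208 and 279: 487
The rarest symbols sit at the bottom; the longest codeword is 3 bits.

3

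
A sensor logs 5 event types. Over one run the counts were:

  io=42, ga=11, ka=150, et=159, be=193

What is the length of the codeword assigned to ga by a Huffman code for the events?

3

Build the tree from the bottom:
merge ga(11) and io(42): 53
merge 53 and ka(150): 203
merge et(159) and be(193): 352
merge 203 and 352: 555
The subtree containing ga is merged 3 times, so code length = 3.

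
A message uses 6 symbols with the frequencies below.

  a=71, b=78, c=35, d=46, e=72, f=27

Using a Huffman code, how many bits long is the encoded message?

Merge the two smallest weights repeatedly:
combine f(27), c(35) → 62
combine d(46), 62 → 108
combine a(71), e(72) → 143
combine b(78), 108 → 186
combine 143, 186 → 329
The encoded length is the sum of every internal node's weight: 62 + 108 + 143 + 186 + 329 = 828 bits.

828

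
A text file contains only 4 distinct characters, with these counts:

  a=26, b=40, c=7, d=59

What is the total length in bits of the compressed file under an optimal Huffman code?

Greedily combine the two least-frequent nodes:
merge c(7) and a(26): 33
merge 33 and b(40): 73
merge d(59) and 73: 132
Each symbol's bit-cost is frequency × depth; summing gives 238 bits (equivalently 33 + 73 + 132).

238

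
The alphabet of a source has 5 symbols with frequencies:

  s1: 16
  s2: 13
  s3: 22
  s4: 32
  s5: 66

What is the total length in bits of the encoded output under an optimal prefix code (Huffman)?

312

Greedily combine the two least-frequent nodes:
s2(13) + s1(16) → 29
s3(22) + 29 → 51
s4(32) + 51 → 83
s5(66) + 83 → 149
Total encoded bits = sum of merged weights = 29 + 51 + 83 + 149 = 312.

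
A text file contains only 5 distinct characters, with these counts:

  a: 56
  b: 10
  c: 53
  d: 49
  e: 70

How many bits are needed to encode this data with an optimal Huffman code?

535

Greedily combine the two least-frequent nodes:
b(10) + d(49) → 59
c(53) + a(56) → 109
59 + e(70) → 129
109 + 129 → 238
Each symbol's bit-cost is frequency × depth; summing gives 535 bits (equivalently 59 + 109 + 129 + 238).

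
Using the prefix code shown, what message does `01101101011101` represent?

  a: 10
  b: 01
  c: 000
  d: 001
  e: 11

Read left to right; each codeword is recognised as soon as it completes (prefix code):
  01→b | 10→a | 11→e | 01→b | 01→b | 11→e | 01→b
Decoded message: baebbeb

baebbeb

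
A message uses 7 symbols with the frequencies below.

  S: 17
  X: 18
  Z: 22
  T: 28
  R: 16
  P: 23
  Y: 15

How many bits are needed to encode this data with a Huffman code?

389

Merge the two smallest weights repeatedly:
merge Y(15) and R(16): 31
merge S(17) and X(18): 35
merge Z(22) and P(23): 45
merge T(28) and 31: 59
merge 35 and 45: 80
merge 59 and 80: 139
The encoded length is the sum of every internal node's weight: 31 + 35 + 45 + 59 + 80 + 139 = 389 bits.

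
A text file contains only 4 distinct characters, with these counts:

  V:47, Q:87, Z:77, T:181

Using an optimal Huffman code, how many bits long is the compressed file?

727

Build the Huffman tree bottom-up:
V(47) + Z(77) → 124
Q(87) + 124 → 211
T(181) + 211 → 392
Each symbol's bit-cost is frequency × depth; summing gives 727 bits (equivalently 124 + 211 + 392).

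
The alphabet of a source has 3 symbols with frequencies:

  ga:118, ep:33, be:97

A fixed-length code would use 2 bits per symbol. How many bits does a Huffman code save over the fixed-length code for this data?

118

Fixed-length: 2 bits × 248 symbols = 496 bits.
Huffman merges:
combine ep(33), be(97) → 130
combine ga(118), 130 → 248
Huffman total = 130 + 248 = 378 bits.
Saving = 496 − 378 = 118 bits.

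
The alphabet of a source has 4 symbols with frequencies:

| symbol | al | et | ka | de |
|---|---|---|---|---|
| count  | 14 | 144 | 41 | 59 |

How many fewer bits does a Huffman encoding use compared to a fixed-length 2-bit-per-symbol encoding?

89

Fixed-length: 2 bits × 258 symbols = 516 bits.
Huffman merges:
al(14) + ka(41) → 55
55 + de(59) → 114
114 + et(144) → 258
Huffman total = 55 + 114 + 258 = 427 bits.
Saving = 516 − 427 = 89 bits.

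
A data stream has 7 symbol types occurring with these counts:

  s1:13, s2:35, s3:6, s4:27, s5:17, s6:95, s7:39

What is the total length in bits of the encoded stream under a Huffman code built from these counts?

Build the Huffman tree bottom-up:
combine s3(6), s1(13) → 19
combine s5(17), 19 → 36
combine s4(27), s2(35) → 62
combine 36, s7(39) → 75
combine 62, 75 → 137
combine s6(95), 137 → 232
The encoded length is the sum of every internal node's weight: 19 + 36 + 62 + 75 + 137 + 232 = 561 bits.

561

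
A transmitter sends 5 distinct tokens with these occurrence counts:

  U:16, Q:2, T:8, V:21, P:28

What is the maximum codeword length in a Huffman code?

4

Merge the two lowest-weight nodes at each step:
combine Q(2), T(8) → 10
combine 10, U(16) → 26
combine V(21), 26 → 47
combine P(28), 47 → 75
Maximum depth reached is 4.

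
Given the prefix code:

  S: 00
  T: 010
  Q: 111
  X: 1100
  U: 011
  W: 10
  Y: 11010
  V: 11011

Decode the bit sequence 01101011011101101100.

Read left to right; each codeword is recognised as soon as it completes (prefix code):
  011→U | 010→T | 11011→V | 10→W | 11011→V | 00→S
Decoded message: UTVWVS

UTVWVS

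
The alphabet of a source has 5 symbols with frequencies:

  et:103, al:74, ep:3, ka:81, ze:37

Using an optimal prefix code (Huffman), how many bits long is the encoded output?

636

Merge the two smallest weights repeatedly:
combine ep(3), ze(37) → 40
combine 40, al(74) → 114
combine ka(81), et(103) → 184
combine 114, 184 → 298
The encoded length is the sum of every internal node's weight: 40 + 114 + 184 + 298 = 636 bits.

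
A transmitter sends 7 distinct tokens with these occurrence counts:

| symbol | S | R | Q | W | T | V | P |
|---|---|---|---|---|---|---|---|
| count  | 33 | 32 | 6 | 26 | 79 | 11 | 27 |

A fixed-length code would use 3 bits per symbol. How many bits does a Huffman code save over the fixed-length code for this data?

Fixed-length: 3 bits × 214 symbols = 642 bits.
Huffman merges:
Q(6) + V(11) → 17
17 + W(26) → 43
P(27) + R(32) → 59
S(33) + 43 → 76
59 + 76 → 135
T(79) + 135 → 214
Huffman total = 17 + 43 + 59 + 76 + 135 + 214 = 544 bits.
Saving = 642 − 544 = 98 bits.

98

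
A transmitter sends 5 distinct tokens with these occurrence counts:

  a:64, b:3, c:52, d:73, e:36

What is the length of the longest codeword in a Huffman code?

Merge the two lowest-weight nodes at each step:
merge b(3) and e(36): 39
merge 39 and c(52): 91
merge a(64) and d(73): 137
merge 91 and 137: 228
The rarest symbols sit at the bottom; the longest codeword is 3 bits.

3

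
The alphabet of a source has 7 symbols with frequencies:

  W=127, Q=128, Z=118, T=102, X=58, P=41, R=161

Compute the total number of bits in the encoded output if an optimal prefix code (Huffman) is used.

Greedily combine the two least-frequent nodes:
merge P(41) and X(58): 99
merge 99 and T(102): 201
merge Z(118) and W(127): 245
merge Q(128) and R(161): 289
merge 201 and 245: 446
merge 289 and 446: 735
Total encoded bits = sum of merged weights = 99 + 201 + 245 + 289 + 446 + 735 = 2015.

2015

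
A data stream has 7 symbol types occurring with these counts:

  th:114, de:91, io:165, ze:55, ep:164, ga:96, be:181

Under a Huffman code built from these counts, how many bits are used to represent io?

2

Build the tree from the bottom:
combine ze(55), de(91) → 146
combine ga(96), th(114) → 210
combine 146, ep(164) → 310
combine io(165), be(181) → 346
combine 210, 310 → 520
combine 346, 520 → 866
io's leaf is at depth 2, giving a 2-bit codeword.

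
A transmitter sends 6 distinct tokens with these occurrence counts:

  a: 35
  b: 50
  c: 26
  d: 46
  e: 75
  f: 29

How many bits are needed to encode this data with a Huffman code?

658

Greedily combine the two least-frequent nodes:
c(26) + f(29) → 55
a(35) + d(46) → 81
b(50) + 55 → 105
e(75) + 81 → 156
105 + 156 → 261
Total encoded bits = sum of merged weights = 55 + 81 + 105 + 156 + 261 = 658.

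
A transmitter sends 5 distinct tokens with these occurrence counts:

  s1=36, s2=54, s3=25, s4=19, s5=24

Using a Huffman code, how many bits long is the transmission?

Merge the two smallest weights repeatedly:
combine s4(19), s5(24) → 43
combine s3(25), s1(36) → 61
combine 43, s2(54) → 97
combine 61, 97 → 158
Total encoded bits = sum of merged weights = 43 + 61 + 97 + 158 = 359.

359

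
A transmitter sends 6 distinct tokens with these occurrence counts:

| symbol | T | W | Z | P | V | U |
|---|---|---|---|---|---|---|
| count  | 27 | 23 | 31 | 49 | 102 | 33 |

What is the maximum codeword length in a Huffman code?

Merge the two lowest-weight nodes at each step:
merge W(23) and T(27): 50
merge Z(31) and U(33): 64
merge P(49) and 50: 99
merge 64 and 99: 163
merge V(102) and 163: 265
The first pair merged (W, T) ends up deepest, at depth 4.

4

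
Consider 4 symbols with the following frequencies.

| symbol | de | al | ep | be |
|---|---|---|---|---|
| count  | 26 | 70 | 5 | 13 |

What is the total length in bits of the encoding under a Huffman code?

Greedily combine the two least-frequent nodes:
merge ep(5) and be(13): 18
merge 18 and de(26): 44
merge 44 and al(70): 114
Each symbol's bit-cost is frequency × depth; summing gives 176 bits (equivalently 18 + 44 + 114).

176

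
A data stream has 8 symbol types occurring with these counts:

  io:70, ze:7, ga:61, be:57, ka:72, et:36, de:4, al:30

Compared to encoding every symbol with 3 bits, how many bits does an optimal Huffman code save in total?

Fixed-length: 3 bits × 337 symbols = 1011 bits.
Huffman merges:
combine de(4), ze(7) → 11
combine 11, al(30) → 41
combine et(36), 41 → 77
combine be(57), ga(61) → 118
combine io(70), ka(72) → 142
combine 77, 118 → 195
combine 142, 195 → 337
Huffman total = 11 + 41 + 77 + 118 + 142 + 195 + 337 = 921 bits.
Saving = 1011 − 921 = 90 bits.

90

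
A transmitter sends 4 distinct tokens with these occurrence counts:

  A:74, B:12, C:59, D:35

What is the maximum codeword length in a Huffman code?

3

Merge the two lowest-weight nodes at each step:
merge B(12) and D(35): 47
merge 47 and C(59): 106
merge A(74) and 106: 180
The rarest symbols sit at the bottom; the longest codeword is 3 bits.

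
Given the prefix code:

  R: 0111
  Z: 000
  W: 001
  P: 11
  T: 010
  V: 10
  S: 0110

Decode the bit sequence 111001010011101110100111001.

PVTVRRTRW

Read left to right; each codeword is recognised as soon as it completes (prefix code):
  11→P | 10→V | 010→T | 10→V | 0111→R | 0111→R | 010→T | 0111→R | 001→W
Decoded message: PVTVRRTRW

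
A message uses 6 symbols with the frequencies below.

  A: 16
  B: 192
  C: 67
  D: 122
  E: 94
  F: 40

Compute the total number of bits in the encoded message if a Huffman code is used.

1241

Greedily combine the two least-frequent nodes:
A(16) + F(40) → 56
56 + C(67) → 123
E(94) + D(122) → 216
123 + B(192) → 315
216 + 315 → 531
Each symbol's bit-cost is frequency × depth; summing gives 1241 bits (equivalently 56 + 123 + 216 + 315 + 531).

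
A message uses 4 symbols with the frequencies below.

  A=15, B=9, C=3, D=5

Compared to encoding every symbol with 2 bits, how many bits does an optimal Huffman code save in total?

7

Fixed-length: 2 bits × 32 symbols = 64 bits.
Huffman merges:
C(3) + D(5) → 8
8 + B(9) → 17
A(15) + 17 → 32
Huffman total = 8 + 17 + 32 = 57 bits.
Saving = 64 − 57 = 7 bits.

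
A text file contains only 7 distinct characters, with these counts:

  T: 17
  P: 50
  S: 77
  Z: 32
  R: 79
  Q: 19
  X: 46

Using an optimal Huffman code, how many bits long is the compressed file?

Build the Huffman tree bottom-up:
combine T(17), Q(19) → 36
combine Z(32), 36 → 68
combine X(46), P(50) → 96
combine 68, S(77) → 145
combine R(79), 96 → 175
combine 145, 175 → 320
The encoded length is the sum of every internal node's weight: 36 + 68 + 96 + 145 + 175 + 320 = 840 bits.

840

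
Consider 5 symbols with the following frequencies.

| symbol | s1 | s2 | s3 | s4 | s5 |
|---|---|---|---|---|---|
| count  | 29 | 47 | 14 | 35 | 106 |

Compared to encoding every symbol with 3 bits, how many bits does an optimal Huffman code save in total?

Fixed-length: 3 bits × 231 symbols = 693 bits.
Huffman merges:
combine s3(14), s1(29) → 43
combine s4(35), 43 → 78
combine s2(47), 78 → 125
combine s5(106), 125 → 231
Huffman total = 43 + 78 + 125 + 231 = 477 bits.
Saving = 693 − 477 = 216 bits.

216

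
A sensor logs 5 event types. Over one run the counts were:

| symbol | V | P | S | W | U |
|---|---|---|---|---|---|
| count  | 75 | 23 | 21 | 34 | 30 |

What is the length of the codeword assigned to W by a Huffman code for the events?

3

Repeatedly merge the two smallest:
combine S(21), P(23) → 44
combine U(30), W(34) → 64
combine 44, 64 → 108
combine V(75), 108 → 183
W's leaf is at depth 3, giving a 3-bit codeword.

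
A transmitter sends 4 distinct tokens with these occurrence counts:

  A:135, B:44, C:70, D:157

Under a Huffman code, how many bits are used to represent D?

Repeatedly merge the two smallest:
B(44) + C(70) → 114
114 + A(135) → 249
D(157) + 249 → 406
D sits one level below the root: a 1-bit codeword.

1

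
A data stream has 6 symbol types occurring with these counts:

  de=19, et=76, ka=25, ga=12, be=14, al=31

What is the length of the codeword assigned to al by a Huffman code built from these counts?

Huffman merges, smallest pair first:
combine ga(12), be(14) → 26
combine de(19), ka(25) → 44
combine 26, al(31) → 57
combine 44, 57 → 101
combine et(76), 101 → 177
al's leaf is at depth 3, giving a 3-bit codeword.

3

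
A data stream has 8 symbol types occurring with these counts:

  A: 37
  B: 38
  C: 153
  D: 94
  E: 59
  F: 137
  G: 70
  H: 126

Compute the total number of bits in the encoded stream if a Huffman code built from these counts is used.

2056

Merge the two smallest weights repeatedly:
combine A(37), B(38) → 75
combine E(59), G(70) → 129
combine 75, D(94) → 169
combine H(126), 129 → 255
combine F(137), C(153) → 290
combine 169, 255 → 424
combine 290, 424 → 714
The encoded length is the sum of every internal node's weight: 75 + 129 + 169 + 255 + 290 + 424 + 714 = 2056 bits.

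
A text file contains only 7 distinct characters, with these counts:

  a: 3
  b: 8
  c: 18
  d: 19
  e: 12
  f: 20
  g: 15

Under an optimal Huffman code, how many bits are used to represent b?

4

Repeatedly merge the two smallest:
combine a(3), b(8) → 11
combine 11, e(12) → 23
combine g(15), c(18) → 33
combine d(19), f(20) → 39
combine 23, 33 → 56
combine 39, 56 → 95
The subtree containing b is merged 4 times, so code length = 4.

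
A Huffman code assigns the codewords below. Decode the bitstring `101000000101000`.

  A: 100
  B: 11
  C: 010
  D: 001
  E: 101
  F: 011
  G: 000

EGGEG

Read left to right; each codeword is recognised as soon as it completes (prefix code):
  101→E | 000→G | 000→G | 101→E | 000→G
Decoded message: EGGEG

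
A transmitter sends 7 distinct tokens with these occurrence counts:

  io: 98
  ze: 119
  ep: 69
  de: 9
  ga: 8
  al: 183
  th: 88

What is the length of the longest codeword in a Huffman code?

5

Merge the two lowest-weight nodes at each step:
ga(8) + de(9) → 17
17 + ep(69) → 86
86 + th(88) → 174
io(98) + ze(119) → 217
174 + al(183) → 357
217 + 357 → 574
The first pair merged (ga, de) ends up deepest, at depth 5.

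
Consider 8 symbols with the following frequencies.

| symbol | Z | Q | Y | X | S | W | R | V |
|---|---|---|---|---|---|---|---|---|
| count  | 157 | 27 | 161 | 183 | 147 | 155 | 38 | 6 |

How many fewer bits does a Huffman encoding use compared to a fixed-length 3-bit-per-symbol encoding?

240

Fixed-length: 3 bits × 874 symbols = 2622 bits.
Huffman merges:
merge V(6) and Q(27): 33
merge 33 and R(38): 71
merge 71 and S(147): 218
merge W(155) and Z(157): 312
merge Y(161) and X(183): 344
merge 218 and 312: 530
merge 344 and 530: 874
Huffman total = 33 + 71 + 218 + 312 + 344 + 530 + 874 = 2382 bits.
Saving = 2622 − 2382 = 240 bits.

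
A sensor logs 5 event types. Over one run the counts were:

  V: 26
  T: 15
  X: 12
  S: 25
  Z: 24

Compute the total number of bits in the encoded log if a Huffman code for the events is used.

231

Greedily combine the two least-frequent nodes:
merge X(12) and T(15): 27
merge Z(24) and S(25): 49
merge V(26) and 27: 53
merge 49 and 53: 102
Total encoded bits = sum of merged weights = 27 + 49 + 53 + 102 = 231.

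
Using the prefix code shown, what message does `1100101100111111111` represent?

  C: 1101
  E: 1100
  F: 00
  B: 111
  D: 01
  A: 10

Read left to right; each codeword is recognised as soon as it completes (prefix code):
  1100→E | 10→A | 1100→E | 111→B | 111→B | 111→B
Decoded message: EAEBBB

EAEBBB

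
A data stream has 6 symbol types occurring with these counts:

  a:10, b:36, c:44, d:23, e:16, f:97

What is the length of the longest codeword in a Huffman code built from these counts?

4

Merge the two lowest-weight nodes at each step:
merge a(10) and e(16): 26
merge d(23) and 26: 49
merge b(36) and c(44): 80
merge 49 and 80: 129
merge f(97) and 129: 226
Maximum depth reached is 4.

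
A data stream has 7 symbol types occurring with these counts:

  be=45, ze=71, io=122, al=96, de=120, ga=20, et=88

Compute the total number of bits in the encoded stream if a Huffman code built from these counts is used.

1509

Greedily combine the two least-frequent nodes:
ga(20) + be(45) → 65
65 + ze(71) → 136
et(88) + al(96) → 184
de(120) + io(122) → 242
136 + 184 → 320
242 + 320 → 562
Total encoded bits = sum of merged weights = 65 + 136 + 184 + 242 + 320 + 562 = 1509.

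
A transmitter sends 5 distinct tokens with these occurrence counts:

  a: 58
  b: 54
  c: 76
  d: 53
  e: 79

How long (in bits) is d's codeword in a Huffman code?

Repeatedly merge the two smallest:
combine d(53), b(54) → 107
combine a(58), c(76) → 134
combine e(79), 107 → 186
combine 134, 186 → 320
The subtree containing d is merged 3 times, so code length = 3.

3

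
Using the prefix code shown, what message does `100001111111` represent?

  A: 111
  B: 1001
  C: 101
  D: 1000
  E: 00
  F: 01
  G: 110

DFAA

Read left to right; each codeword is recognised as soon as it completes (prefix code):
  1000→D | 01→F | 111→A | 111→A
Decoded message: DFAA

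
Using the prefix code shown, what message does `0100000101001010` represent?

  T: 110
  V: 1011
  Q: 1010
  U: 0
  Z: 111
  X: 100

Read left to right; each codeword is recognised as soon as it completes (prefix code):
  0→U | 100→X | 0→U | 0→U | 0→U | 1010→Q | 0→U | 1010→Q
Decoded message: UXUUUQUQ

UXUUUQUQ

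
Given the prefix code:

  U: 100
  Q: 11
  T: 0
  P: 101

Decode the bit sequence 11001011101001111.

Read left to right; each codeword is recognised as soon as it completes (prefix code):
  11→Q | 0→T | 0→T | 101→P | 11→Q | 0→T | 100→U | 11→Q | 11→Q
Decoded message: QTTPQTUQQ

QTTPQTUQQ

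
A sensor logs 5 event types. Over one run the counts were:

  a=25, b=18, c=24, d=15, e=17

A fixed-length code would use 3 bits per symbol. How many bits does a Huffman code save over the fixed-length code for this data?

67

Fixed-length: 3 bits × 99 symbols = 297 bits.
Huffman merges:
combine d(15), e(17) → 32
combine b(18), c(24) → 42
combine a(25), 32 → 57
combine 42, 57 → 99
Huffman total = 32 + 42 + 57 + 99 = 230 bits.
Saving = 297 − 230 = 67 bits.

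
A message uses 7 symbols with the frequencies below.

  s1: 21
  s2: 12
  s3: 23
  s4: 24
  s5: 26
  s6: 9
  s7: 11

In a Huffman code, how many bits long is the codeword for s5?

Huffman merges, smallest pair first:
s6(9) + s7(11) → 20
s2(12) + 20 → 32
s1(21) + s3(23) → 44
s4(24) + s5(26) → 50
32 + 44 → 76
50 + 76 → 126
The subtree containing s5 is merged 2 times, so code length = 2.

2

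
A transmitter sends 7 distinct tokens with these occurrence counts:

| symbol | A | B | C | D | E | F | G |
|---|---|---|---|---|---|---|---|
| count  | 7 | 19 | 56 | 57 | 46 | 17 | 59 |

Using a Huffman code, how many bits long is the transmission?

678

Build the Huffman tree bottom-up:
A(7) + F(17) → 24
B(19) + 24 → 43
43 + E(46) → 89
C(56) + D(57) → 113
G(59) + 89 → 148
113 + 148 → 261
Total encoded bits = sum of merged weights = 24 + 43 + 89 + 113 + 148 + 261 = 678.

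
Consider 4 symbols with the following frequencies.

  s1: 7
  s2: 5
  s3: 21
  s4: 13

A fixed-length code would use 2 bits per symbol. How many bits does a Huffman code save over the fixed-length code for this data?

Fixed-length: 2 bits × 46 symbols = 92 bits.
Huffman merges:
merge s2(5) and s1(7): 12
merge 12 and s4(13): 25
merge s3(21) and 25: 46
Huffman total = 12 + 25 + 46 = 83 bits.
Saving = 92 − 83 = 9 bits.

9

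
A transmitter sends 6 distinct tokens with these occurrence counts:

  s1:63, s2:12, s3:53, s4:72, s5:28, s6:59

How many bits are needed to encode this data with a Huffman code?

Merge the two smallest weights repeatedly:
s2(12) + s5(28) → 40
40 + s3(53) → 93
s6(59) + s1(63) → 122
s4(72) + 93 → 165
122 + 165 → 287
The encoded length is the sum of every internal node's weight: 40 + 93 + 122 + 165 + 287 = 707 bits.

707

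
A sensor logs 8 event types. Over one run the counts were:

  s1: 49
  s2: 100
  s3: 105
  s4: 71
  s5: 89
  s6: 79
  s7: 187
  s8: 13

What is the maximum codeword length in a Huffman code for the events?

Merge the two lowest-weight nodes at each step:
merge s8(13) and s1(49): 62
merge 62 and s4(71): 133
merge s6(79) and s5(89): 168
merge s2(100) and s3(105): 205
merge 133 and 168: 301
merge s7(187) and 205: 392
merge 301 and 392: 693
Maximum depth reached is 4.

4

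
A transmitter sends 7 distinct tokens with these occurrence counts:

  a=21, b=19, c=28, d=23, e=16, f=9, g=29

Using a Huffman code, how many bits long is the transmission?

403

Build the Huffman tree bottom-up:
merge f(9) and e(16): 25
merge b(19) and a(21): 40
merge d(23) and 25: 48
merge c(28) and g(29): 57
merge 40 and 48: 88
merge 57 and 88: 145
The encoded length is the sum of every internal node's weight: 25 + 40 + 48 + 57 + 88 + 145 = 403 bits.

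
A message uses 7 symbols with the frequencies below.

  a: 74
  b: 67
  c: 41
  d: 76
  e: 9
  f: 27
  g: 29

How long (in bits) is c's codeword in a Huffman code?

Huffman merges, smallest pair first:
merge e(9) and f(27): 36
merge g(29) and 36: 65
merge c(41) and 65: 106
merge b(67) and a(74): 141
merge d(76) and 106: 182
merge 141 and 182: 323
c sits 3 levels below the root, so its codeword is 3 bits.

3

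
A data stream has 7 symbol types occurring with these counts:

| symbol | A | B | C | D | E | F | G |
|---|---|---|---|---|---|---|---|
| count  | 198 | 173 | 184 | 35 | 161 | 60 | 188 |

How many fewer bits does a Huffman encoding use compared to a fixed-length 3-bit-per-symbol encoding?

291

Fixed-length: 3 bits × 999 symbols = 2997 bits.
Huffman merges:
merge D(35) and F(60): 95
merge 95 and E(161): 256
merge B(173) and C(184): 357
merge G(188) and A(198): 386
merge 256 and 357: 613
merge 386 and 613: 999
Huffman total = 95 + 256 + 357 + 386 + 613 + 999 = 2706 bits.
Saving = 2997 − 2706 = 291 bits.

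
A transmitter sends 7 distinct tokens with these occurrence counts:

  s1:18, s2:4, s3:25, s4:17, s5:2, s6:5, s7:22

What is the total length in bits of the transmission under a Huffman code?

231

Merge the two smallest weights repeatedly:
combine s5(2), s2(4) → 6
combine s6(5), 6 → 11
combine 11, s4(17) → 28
combine s1(18), s7(22) → 40
combine s3(25), 28 → 53
combine 40, 53 → 93
Total encoded bits = sum of merged weights = 6 + 11 + 28 + 40 + 53 + 93 = 231.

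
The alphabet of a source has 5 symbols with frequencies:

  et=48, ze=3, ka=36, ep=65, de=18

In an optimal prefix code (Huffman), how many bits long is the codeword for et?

2

Build the tree from the bottom:
combine ze(3), de(18) → 21
combine 21, ka(36) → 57
combine et(48), 57 → 105
combine ep(65), 105 → 170
The subtree containing et is merged 2 times, so code length = 2.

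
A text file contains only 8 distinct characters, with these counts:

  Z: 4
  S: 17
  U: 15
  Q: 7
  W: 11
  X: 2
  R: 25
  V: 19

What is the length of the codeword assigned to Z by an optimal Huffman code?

Build the tree from the bottom:
merge X(2) and Z(4): 6
merge 6 and Q(7): 13
merge W(11) and 13: 24
merge U(15) and S(17): 32
merge V(19) and 24: 43
merge R(25) and 32: 57
merge 43 and 57: 100
The subtree containing Z is merged 5 times, so code length = 5.

5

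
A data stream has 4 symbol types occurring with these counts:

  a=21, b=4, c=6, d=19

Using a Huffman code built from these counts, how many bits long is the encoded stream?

89

Merge the two smallest weights repeatedly:
combine b(4), c(6) → 10
combine 10, d(19) → 29
combine a(21), 29 → 50
The encoded length is the sum of every internal node's weight: 10 + 29 + 50 = 89 bits.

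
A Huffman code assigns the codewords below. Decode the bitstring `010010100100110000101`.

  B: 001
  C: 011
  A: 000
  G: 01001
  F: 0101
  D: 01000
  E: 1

Read left to right; each codeword is recognised as soon as it completes (prefix code):
  01001→G | 01001→G | 001→B | 1→E | 000→A | 0101→F
Decoded message: GGBEAF

GGBEAF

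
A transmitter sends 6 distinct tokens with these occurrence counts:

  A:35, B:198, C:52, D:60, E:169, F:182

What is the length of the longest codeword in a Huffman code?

Merge the two lowest-weight nodes at each step:
A(35) + C(52) → 87
D(60) + 87 → 147
147 + E(169) → 316
F(182) + B(198) → 380
316 + 380 → 696
Maximum depth reached is 4.

4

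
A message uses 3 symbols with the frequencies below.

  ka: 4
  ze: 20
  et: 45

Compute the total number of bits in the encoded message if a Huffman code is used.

93

Merge the two smallest weights repeatedly:
combine ka(4), ze(20) → 24
combine 24, et(45) → 69
The encoded length is the sum of every internal node's weight: 24 + 69 = 93 bits.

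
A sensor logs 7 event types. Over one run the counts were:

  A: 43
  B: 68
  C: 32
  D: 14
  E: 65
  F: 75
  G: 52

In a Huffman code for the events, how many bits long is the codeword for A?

3

Repeatedly merge the two smallest:
combine D(14), C(32) → 46
combine A(43), 46 → 89
combine G(52), E(65) → 117
combine B(68), F(75) → 143
combine 89, 117 → 206
combine 143, 206 → 349
A's leaf is at depth 3, giving a 3-bit codeword.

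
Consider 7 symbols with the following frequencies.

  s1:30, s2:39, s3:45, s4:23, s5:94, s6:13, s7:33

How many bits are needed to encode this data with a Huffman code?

Greedily combine the two least-frequent nodes:
s6(13) + s4(23) → 36
s1(30) + s7(33) → 63
36 + s2(39) → 75
s3(45) + 63 → 108
75 + s5(94) → 169
108 + 169 → 277
Each symbol's bit-cost is frequency × depth; summing gives 728 bits (equivalently 36 + 63 + 75 + 108 + 169 + 277).

728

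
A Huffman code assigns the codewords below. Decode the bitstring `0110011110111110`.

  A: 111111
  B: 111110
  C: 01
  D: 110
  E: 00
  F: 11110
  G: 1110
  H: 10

Read left to right; each codeword is recognised as soon as it completes (prefix code):
  01→C | 10→H | 01→C | 1110→G | 111110→B
Decoded message: CHCGB

CHCGB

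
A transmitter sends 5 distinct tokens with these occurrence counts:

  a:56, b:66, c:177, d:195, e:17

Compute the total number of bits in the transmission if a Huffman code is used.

Build the Huffman tree bottom-up:
merge e(17) and a(56): 73
merge b(66) and 73: 139
merge 139 and c(177): 316
merge d(195) and 316: 511
The encoded length is the sum of every internal node's weight: 73 + 139 + 316 + 511 = 1039 bits.

1039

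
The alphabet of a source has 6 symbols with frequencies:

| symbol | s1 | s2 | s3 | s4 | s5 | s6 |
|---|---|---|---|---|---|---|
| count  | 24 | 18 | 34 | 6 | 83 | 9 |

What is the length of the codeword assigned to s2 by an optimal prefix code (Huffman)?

Build the tree from the bottom:
combine s4(6), s6(9) → 15
combine 15, s2(18) → 33
combine s1(24), 33 → 57
combine s3(34), 57 → 91
combine s5(83), 91 → 174
s2's leaf is at depth 4, giving a 4-bit codeword.

4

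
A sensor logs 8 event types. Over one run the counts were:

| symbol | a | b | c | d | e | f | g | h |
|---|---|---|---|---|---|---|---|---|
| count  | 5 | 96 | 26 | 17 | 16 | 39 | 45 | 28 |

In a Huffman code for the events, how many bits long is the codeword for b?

2

Huffman merges, smallest pair first:
merge a(5) and e(16): 21
merge d(17) and 21: 38
merge c(26) and h(28): 54
merge 38 and f(39): 77
merge g(45) and 54: 99
merge 77 and b(96): 173
merge 99 and 173: 272
b's leaf is at depth 2, giving a 2-bit codeword.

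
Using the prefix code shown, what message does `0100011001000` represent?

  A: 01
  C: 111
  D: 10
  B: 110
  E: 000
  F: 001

AEBAE

Read left to right; each codeword is recognised as soon as it completes (prefix code):
  01→A | 000→E | 110→B | 01→A | 000→E
Decoded message: AEBAE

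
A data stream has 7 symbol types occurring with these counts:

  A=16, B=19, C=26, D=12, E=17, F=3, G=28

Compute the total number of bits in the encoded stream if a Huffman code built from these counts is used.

Greedily combine the two least-frequent nodes:
combine F(3), D(12) → 15
combine 15, A(16) → 31
combine E(17), B(19) → 36
combine C(26), G(28) → 54
combine 31, 36 → 67
combine 54, 67 → 121
Total encoded bits = sum of merged weights = 15 + 31 + 36 + 54 + 67 + 121 = 324.

324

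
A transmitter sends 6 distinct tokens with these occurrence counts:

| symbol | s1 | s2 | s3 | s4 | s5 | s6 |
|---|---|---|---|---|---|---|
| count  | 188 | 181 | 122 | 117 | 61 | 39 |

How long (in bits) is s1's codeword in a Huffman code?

Repeatedly merge the two smallest:
s6(39) + s5(61) → 100
100 + s4(117) → 217
s3(122) + s2(181) → 303
s1(188) + 217 → 405
303 + 405 → 708
s1 sits 2 levels below the root, so its codeword is 2 bits.

2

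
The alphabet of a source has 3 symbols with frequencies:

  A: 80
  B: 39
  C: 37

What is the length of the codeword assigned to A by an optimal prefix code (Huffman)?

Huffman merges, smallest pair first:
merge C(37) and B(39): 76
merge 76 and A(80): 156
A is a child of the root — depth 1, so its codeword is a single bit.

1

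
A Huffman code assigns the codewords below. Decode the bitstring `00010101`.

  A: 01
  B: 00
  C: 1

Read left to right; each codeword is recognised as soon as it completes (prefix code):
  00→B | 01→A | 01→A | 01→A
Decoded message: BAAA

BAAA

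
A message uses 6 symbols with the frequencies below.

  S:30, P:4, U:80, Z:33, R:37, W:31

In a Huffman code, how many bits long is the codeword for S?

4

Build the tree from the bottom:
P(4) + S(30) → 34
W(31) + Z(33) → 64
34 + R(37) → 71
64 + 71 → 135
U(80) + 135 → 215
S sits 4 levels below the root, so its codeword is 4 bits.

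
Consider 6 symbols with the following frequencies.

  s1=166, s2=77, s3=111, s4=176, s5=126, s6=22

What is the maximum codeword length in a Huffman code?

Merge the two lowest-weight nodes at each step:
merge s6(22) and s2(77): 99
merge 99 and s3(111): 210
merge s5(126) and s1(166): 292
merge s4(176) and 210: 386
merge 292 and 386: 678
The rarest symbols sit at the bottom; the longest codeword is 4 bits.

4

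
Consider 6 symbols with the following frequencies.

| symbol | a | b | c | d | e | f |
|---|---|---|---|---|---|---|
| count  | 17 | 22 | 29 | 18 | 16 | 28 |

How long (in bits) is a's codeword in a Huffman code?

3

Repeatedly merge the two smallest:
e(16) + a(17) → 33
d(18) + b(22) → 40
f(28) + c(29) → 57
33 + 40 → 73
57 + 73 → 130
a's leaf is at depth 3, giving a 3-bit codeword.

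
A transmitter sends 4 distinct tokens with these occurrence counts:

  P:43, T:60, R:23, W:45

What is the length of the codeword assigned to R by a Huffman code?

2

Build the tree from the bottom:
R(23) + P(43) → 66
W(45) + T(60) → 105
66 + 105 → 171
R sits 2 levels below the root, so its codeword is 2 bits.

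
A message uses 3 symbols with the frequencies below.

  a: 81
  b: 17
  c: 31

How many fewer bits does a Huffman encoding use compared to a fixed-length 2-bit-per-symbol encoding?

Fixed-length: 2 bits × 129 symbols = 258 bits.
Huffman merges:
merge b(17) and c(31): 48
merge 48 and a(81): 129
Huffman total = 48 + 129 = 177 bits.
Saving = 258 − 177 = 81 bits.

81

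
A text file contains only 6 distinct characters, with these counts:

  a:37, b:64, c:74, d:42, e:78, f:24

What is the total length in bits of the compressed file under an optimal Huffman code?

802

Merge the two smallest weights repeatedly:
merge f(24) and a(37): 61
merge d(42) and 61: 103
merge b(64) and c(74): 138
merge e(78) and 103: 181
merge 138 and 181: 319
The encoded length is the sum of every internal node's weight: 61 + 103 + 138 + 181 + 319 = 802 bits.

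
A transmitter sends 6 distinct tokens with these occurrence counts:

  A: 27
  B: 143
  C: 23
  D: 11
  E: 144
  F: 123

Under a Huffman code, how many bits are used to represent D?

4

Build the tree from the bottom:
D(11) + C(23) → 34
A(27) + 34 → 61
61 + F(123) → 184
B(143) + E(144) → 287
184 + 287 → 471
The subtree containing D is merged 4 times, so code length = 4.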